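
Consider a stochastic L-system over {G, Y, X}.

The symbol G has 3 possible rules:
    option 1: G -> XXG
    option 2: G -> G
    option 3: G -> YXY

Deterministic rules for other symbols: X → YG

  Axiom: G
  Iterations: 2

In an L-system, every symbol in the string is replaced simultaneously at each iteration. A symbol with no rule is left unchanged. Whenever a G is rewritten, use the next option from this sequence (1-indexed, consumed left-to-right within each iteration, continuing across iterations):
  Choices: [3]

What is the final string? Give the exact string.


Step 0: G
Step 1: YXY  (used choices [3])
Step 2: YYGY  (used choices [])

Answer: YYGY


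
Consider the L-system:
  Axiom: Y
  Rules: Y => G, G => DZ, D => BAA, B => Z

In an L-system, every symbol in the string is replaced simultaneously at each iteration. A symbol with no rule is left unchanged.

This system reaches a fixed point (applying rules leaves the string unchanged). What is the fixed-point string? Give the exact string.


Answer: ZAAZ

Derivation:
Step 0: Y
Step 1: G
Step 2: DZ
Step 3: BAAZ
Step 4: ZAAZ
Step 5: ZAAZ  (unchanged — fixed point at step 4)


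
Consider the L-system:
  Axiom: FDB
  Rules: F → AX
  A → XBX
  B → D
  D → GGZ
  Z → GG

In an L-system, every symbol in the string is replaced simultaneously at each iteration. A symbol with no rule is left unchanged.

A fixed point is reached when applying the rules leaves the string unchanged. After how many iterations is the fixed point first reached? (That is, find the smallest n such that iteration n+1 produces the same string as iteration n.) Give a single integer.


Step 0: FDB
Step 1: AXGGZD
Step 2: XBXXGGGGGGZ
Step 3: XDXXGGGGGGGG
Step 4: XGGZXXGGGGGGGG
Step 5: XGGGGXXGGGGGGGG
Step 6: XGGGGXXGGGGGGGG  (unchanged — fixed point at step 5)

Answer: 5


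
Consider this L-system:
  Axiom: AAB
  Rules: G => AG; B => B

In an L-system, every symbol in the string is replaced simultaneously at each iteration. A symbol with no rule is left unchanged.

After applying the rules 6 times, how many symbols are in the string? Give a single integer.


Answer: 3

Derivation:
Step 0: length = 3
Step 1: length = 3
Step 2: length = 3
Step 3: length = 3
Step 4: length = 3
Step 5: length = 3
Step 6: length = 3


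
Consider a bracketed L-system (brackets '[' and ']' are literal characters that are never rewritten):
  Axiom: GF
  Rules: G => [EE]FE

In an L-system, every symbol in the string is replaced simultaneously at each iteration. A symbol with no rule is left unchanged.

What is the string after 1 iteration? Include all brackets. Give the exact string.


Step 0: GF
Step 1: [EE]FEF

Answer: [EE]FEF


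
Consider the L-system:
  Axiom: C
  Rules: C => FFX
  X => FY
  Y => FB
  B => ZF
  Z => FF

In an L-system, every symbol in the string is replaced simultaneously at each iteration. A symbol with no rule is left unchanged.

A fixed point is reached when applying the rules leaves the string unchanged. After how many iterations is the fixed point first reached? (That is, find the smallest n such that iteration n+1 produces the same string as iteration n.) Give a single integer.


Step 0: C
Step 1: FFX
Step 2: FFFY
Step 3: FFFFB
Step 4: FFFFZF
Step 5: FFFFFFF
Step 6: FFFFFFF  (unchanged — fixed point at step 5)

Answer: 5


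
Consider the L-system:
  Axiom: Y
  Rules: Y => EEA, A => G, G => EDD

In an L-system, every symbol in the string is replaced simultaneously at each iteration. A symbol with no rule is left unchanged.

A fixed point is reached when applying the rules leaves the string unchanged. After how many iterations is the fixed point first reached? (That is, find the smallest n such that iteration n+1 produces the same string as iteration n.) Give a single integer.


Answer: 3

Derivation:
Step 0: Y
Step 1: EEA
Step 2: EEG
Step 3: EEEDD
Step 4: EEEDD  (unchanged — fixed point at step 3)


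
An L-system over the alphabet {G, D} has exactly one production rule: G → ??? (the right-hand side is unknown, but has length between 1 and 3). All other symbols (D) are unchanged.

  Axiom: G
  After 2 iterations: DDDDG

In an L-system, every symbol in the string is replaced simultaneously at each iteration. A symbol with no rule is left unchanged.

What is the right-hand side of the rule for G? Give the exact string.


Trying G → DDG:
  Step 0: G
  Step 1: DDG
  Step 2: DDDDG
Matches the given result.

Answer: DDG


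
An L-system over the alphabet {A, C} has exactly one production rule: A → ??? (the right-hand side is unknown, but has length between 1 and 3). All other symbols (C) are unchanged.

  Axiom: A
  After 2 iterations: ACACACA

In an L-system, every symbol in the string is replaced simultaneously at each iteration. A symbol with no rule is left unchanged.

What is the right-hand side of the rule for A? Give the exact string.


Trying A → ACA:
  Step 0: A
  Step 1: ACA
  Step 2: ACACACA
Matches the given result.

Answer: ACA


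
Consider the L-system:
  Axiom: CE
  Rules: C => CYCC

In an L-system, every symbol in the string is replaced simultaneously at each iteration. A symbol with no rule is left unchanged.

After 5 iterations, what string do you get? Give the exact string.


Step 0: CE
Step 1: CYCCE
Step 2: CYCCYCYCCCYCCE
Step 3: CYCCYCYCCCYCCYCYCCYCYCCCYCCCYCCYCYCCCYCCE
Step 4: CYCCYCYCCCYCCYCYCCYCYCCCYCCCYCCYCYCCCYCCYCYCCYCYCCCYCCYCYCCYCYCCCYCCCYCCYCYCCCYCCCYCCYCYCCCYCCYCYCCYCYCCCYCCCYCCYCYCCCYCCE
Step 5: CYCCYCYCCCYCCYCYCCYCYCCCYCCCYCCYCYCCCYCCYCYCCYCYCCCYCCYCYCCYCYCCCYCCCYCCYCYCCCYCCCYCCYCYCCCYCCYCYCCYCYCCCYCCCYCCYCYCCCYCCYCYCCYCYCCCYCCYCYCCYCYCCCYCCCYCCYCYCCCYCCYCYCCYCYCCCYCCYCYCCYCYCCCYCCCYCCYCYCCCYCCCYCCYCYCCCYCCYCYCCYCYCCCYCCCYCCYCYCCCYCCCYCCYCYCCCYCCYCYCCYCYCCCYCCCYCCYCYCCCYCCYCYCCYCYCCCYCCYCYCCYCYCCCYCCCYCCYCYCCCYCCCYCCYCYCCCYCCYCYCCYCYCCCYCCCYCCYCYCCCYCCE

Answer: CYCCYCYCCCYCCYCYCCYCYCCCYCCCYCCYCYCCCYCCYCYCCYCYCCCYCCYCYCCYCYCCCYCCCYCCYCYCCCYCCCYCCYCYCCCYCCYCYCCYCYCCCYCCCYCCYCYCCCYCCYCYCCYCYCCCYCCYCYCCYCYCCCYCCCYCCYCYCCCYCCYCYCCYCYCCCYCCYCYCCYCYCCCYCCCYCCYCYCCCYCCCYCCYCYCCCYCCYCYCCYCYCCCYCCCYCCYCYCCCYCCCYCCYCYCCCYCCYCYCCYCYCCCYCCCYCCYCYCCCYCCYCYCCYCYCCCYCCYCYCCYCYCCCYCCCYCCYCYCCCYCCCYCCYCYCCCYCCYCYCCYCYCCCYCCCYCCYCYCCCYCCE


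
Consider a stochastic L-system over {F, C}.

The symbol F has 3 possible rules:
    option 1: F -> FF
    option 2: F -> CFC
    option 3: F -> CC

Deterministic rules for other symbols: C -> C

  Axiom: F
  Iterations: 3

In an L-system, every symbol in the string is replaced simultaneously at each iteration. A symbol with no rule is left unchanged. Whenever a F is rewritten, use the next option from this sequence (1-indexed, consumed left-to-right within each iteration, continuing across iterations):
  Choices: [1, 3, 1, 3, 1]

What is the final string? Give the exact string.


Step 0: F
Step 1: FF  (used choices [1])
Step 2: CCFF  (used choices [3, 1])
Step 3: CCCCFF  (used choices [3, 1])

Answer: CCCCFF


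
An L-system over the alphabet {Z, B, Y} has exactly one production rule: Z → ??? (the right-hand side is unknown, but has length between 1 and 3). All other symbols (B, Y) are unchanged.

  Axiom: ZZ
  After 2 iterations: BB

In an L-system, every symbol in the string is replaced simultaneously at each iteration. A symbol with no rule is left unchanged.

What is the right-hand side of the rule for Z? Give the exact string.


Answer: B

Derivation:
Trying Z → B:
  Step 0: ZZ
  Step 1: BB
  Step 2: BB
Matches the given result.


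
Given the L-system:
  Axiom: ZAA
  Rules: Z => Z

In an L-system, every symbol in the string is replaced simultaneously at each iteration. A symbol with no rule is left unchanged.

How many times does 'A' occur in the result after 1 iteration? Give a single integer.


Answer: 2

Derivation:
Step 0: ZAA  (2 'A')
Step 1: ZAA  (2 'A')


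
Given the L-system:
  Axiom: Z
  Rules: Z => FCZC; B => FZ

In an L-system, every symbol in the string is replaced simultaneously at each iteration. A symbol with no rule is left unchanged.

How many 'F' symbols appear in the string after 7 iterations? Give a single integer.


Step 0: Z  (0 'F')
Step 1: FCZC  (1 'F')
Step 2: FCFCZCC  (2 'F')
Step 3: FCFCFCZCCC  (3 'F')
Step 4: FCFCFCFCZCCCC  (4 'F')
Step 5: FCFCFCFCFCZCCCCC  (5 'F')
Step 6: FCFCFCFCFCFCZCCCCCC  (6 'F')
Step 7: FCFCFCFCFCFCFCZCCCCCCC  (7 'F')

Answer: 7


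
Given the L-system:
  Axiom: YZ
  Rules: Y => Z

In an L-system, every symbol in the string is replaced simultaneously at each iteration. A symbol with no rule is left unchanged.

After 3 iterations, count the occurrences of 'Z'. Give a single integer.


Step 0: YZ  (1 'Z')
Step 1: ZZ  (2 'Z')
Step 2: ZZ  (2 'Z')
Step 3: ZZ  (2 'Z')

Answer: 2


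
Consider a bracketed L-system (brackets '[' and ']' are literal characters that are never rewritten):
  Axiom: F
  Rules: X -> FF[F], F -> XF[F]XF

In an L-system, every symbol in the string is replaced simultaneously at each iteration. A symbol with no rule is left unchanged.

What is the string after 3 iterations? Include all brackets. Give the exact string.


Step 0: F
Step 1: XF[F]XF
Step 2: FF[F]XF[F]XF[XF[F]XF]FF[F]XF[F]XF
Step 3: XF[F]XFXF[F]XF[XF[F]XF]FF[F]XF[F]XF[XF[F]XF]FF[F]XF[F]XF[FF[F]XF[F]XF[XF[F]XF]FF[F]XF[F]XF]XF[F]XFXF[F]XF[XF[F]XF]FF[F]XF[F]XF[XF[F]XF]FF[F]XF[F]XF

Answer: XF[F]XFXF[F]XF[XF[F]XF]FF[F]XF[F]XF[XF[F]XF]FF[F]XF[F]XF[FF[F]XF[F]XF[XF[F]XF]FF[F]XF[F]XF]XF[F]XFXF[F]XF[XF[F]XF]FF[F]XF[F]XF[XF[F]XF]FF[F]XF[F]XF


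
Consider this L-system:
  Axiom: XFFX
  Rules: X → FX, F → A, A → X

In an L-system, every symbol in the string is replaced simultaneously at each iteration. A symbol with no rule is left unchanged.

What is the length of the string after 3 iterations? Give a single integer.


Step 0: length = 4
Step 1: length = 6
Step 2: length = 8
Step 3: length = 12

Answer: 12


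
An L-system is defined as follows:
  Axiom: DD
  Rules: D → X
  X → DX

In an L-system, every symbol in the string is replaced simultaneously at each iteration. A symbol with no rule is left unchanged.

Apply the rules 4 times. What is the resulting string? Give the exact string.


Step 0: DD
Step 1: XX
Step 2: DXDX
Step 3: XDXXDX
Step 4: DXXDXDXXDX

Answer: DXXDXDXXDX


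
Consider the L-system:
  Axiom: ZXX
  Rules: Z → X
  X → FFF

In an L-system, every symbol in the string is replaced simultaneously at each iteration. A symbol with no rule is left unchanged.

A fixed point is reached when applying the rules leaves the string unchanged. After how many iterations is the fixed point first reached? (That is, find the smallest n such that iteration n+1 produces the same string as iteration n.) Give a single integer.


Step 0: ZXX
Step 1: XFFFFFF
Step 2: FFFFFFFFF
Step 3: FFFFFFFFF  (unchanged — fixed point at step 2)

Answer: 2


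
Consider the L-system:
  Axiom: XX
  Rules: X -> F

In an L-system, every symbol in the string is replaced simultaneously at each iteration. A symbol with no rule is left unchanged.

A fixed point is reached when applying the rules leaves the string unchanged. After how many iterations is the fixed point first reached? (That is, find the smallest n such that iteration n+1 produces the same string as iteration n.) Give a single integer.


Step 0: XX
Step 1: FF
Step 2: FF  (unchanged — fixed point at step 1)

Answer: 1


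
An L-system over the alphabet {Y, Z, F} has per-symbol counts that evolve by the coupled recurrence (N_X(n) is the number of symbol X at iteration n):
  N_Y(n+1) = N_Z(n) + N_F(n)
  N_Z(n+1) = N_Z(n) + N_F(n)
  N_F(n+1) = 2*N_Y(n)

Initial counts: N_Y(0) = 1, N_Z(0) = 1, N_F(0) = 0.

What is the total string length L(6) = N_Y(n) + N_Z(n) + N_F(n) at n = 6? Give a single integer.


Answer: 128

Derivation:
Step 0: N_Y=1, N_Z=1, N_F=0, L=2
Step 1: N_Y=1, N_Z=1, N_F=2, L=4
Step 2: N_Y=3, N_Z=3, N_F=2, L=8
Step 3: N_Y=5, N_Z=5, N_F=6, L=16
Step 4: N_Y=11, N_Z=11, N_F=10, L=32
Step 5: N_Y=21, N_Z=21, N_F=22, L=64
Step 6: N_Y=43, N_Z=43, N_F=42, L=128


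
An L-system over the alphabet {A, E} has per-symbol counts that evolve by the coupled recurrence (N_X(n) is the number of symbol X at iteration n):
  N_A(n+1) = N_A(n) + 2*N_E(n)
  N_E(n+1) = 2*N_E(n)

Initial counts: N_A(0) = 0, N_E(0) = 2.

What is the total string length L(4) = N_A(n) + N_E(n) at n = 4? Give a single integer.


Step 0: N_A=0, N_E=2, L=2
Step 1: N_A=4, N_E=4, L=8
Step 2: N_A=12, N_E=8, L=20
Step 3: N_A=28, N_E=16, L=44
Step 4: N_A=60, N_E=32, L=92

Answer: 92


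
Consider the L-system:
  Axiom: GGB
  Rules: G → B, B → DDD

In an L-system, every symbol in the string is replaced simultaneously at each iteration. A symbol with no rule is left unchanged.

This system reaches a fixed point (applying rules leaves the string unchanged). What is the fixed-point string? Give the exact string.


Step 0: GGB
Step 1: BBDDD
Step 2: DDDDDDDDD
Step 3: DDDDDDDDD  (unchanged — fixed point at step 2)

Answer: DDDDDDDDD


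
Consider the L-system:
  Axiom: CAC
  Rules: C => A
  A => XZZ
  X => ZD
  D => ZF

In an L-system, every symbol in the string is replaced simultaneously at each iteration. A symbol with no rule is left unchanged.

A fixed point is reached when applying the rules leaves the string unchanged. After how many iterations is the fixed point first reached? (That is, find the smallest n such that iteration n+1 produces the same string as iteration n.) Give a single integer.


Step 0: CAC
Step 1: AXZZA
Step 2: XZZZDZZXZZ
Step 3: ZDZZZZFZZZDZZ
Step 4: ZZFZZZZFZZZZFZZ
Step 5: ZZFZZZZFZZZZFZZ  (unchanged — fixed point at step 4)

Answer: 4


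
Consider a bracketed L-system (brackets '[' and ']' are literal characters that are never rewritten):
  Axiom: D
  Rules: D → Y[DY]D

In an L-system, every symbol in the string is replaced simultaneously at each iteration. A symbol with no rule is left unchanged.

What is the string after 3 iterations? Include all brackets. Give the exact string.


Step 0: D
Step 1: Y[DY]D
Step 2: Y[Y[DY]DY]Y[DY]D
Step 3: Y[Y[Y[DY]DY]Y[DY]DY]Y[Y[DY]DY]Y[DY]D

Answer: Y[Y[Y[DY]DY]Y[DY]DY]Y[Y[DY]DY]Y[DY]D


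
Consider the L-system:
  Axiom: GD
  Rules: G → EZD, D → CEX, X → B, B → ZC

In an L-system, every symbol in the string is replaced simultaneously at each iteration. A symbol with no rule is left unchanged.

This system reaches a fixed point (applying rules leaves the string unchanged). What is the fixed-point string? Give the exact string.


Answer: EZCEZCCEZC

Derivation:
Step 0: GD
Step 1: EZDCEX
Step 2: EZCEXCEB
Step 3: EZCEBCEZC
Step 4: EZCEZCCEZC
Step 5: EZCEZCCEZC  (unchanged — fixed point at step 4)


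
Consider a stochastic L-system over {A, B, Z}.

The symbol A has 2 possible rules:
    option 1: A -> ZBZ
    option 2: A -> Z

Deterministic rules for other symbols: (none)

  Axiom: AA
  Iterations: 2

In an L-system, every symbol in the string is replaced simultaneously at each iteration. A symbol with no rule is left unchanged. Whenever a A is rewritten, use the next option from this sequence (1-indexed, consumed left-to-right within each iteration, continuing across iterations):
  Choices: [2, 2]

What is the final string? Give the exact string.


Answer: ZZ

Derivation:
Step 0: AA
Step 1: ZZ  (used choices [2, 2])
Step 2: ZZ  (used choices [])


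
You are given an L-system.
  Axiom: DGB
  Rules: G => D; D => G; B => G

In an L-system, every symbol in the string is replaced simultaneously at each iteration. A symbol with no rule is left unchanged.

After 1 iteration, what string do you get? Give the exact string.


Answer: GDG

Derivation:
Step 0: DGB
Step 1: GDG


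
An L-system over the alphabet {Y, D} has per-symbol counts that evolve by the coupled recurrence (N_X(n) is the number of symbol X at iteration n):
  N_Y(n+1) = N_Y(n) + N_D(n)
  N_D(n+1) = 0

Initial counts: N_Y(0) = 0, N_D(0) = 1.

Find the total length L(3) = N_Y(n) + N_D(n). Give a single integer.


Step 0: N_Y=0, N_D=1, L=1
Step 1: N_Y=1, N_D=0, L=1
Step 2: N_Y=1, N_D=0, L=1
Step 3: N_Y=1, N_D=0, L=1

Answer: 1


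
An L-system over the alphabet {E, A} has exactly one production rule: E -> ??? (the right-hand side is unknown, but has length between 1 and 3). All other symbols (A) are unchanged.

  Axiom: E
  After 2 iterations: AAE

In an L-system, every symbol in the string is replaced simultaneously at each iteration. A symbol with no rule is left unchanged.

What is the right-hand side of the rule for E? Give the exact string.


Answer: AE

Derivation:
Trying E -> AE:
  Step 0: E
  Step 1: AE
  Step 2: AAE
Matches the given result.


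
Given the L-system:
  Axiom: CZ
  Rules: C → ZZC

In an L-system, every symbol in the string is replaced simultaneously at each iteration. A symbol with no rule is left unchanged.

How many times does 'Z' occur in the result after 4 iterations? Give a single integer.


Step 0: CZ  (1 'Z')
Step 1: ZZCZ  (3 'Z')
Step 2: ZZZZCZ  (5 'Z')
Step 3: ZZZZZZCZ  (7 'Z')
Step 4: ZZZZZZZZCZ  (9 'Z')

Answer: 9


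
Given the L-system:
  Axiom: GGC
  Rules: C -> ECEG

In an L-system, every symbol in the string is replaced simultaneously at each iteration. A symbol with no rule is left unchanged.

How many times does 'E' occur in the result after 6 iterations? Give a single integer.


Step 0: GGC  (0 'E')
Step 1: GGECEG  (2 'E')
Step 2: GGEECEGEG  (4 'E')
Step 3: GGEEECEGEGEG  (6 'E')
Step 4: GGEEEECEGEGEGEG  (8 'E')
Step 5: GGEEEEECEGEGEGEGEG  (10 'E')
Step 6: GGEEEEEECEGEGEGEGEGEG  (12 'E')

Answer: 12


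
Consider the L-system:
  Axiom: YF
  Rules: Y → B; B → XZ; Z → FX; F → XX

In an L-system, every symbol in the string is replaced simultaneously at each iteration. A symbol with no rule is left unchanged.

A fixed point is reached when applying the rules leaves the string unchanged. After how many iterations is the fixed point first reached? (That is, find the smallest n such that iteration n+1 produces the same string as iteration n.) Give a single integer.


Step 0: YF
Step 1: BXX
Step 2: XZXX
Step 3: XFXXX
Step 4: XXXXXX
Step 5: XXXXXX  (unchanged — fixed point at step 4)

Answer: 4


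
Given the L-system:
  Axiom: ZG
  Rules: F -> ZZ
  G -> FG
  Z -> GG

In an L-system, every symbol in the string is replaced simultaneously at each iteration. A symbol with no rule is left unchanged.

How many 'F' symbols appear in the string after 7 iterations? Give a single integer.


Step 0: ZG  (0 'F')
Step 1: GGFG  (1 'F')
Step 2: FGFGZZFG  (3 'F')
Step 3: ZZFGZZFGGGGGZZFG  (3 'F')
Step 4: GGGGZZFGGGGGZZFGFGFGFGFGGGGGZZFG  (7 'F')
Step 5: FGFGFGFGGGGGZZFGFGFGFGFGGGGGZZFGZZFGZZFGZZFGZZFGFGFGFGFGGGGGZZFG  (19 'F')
Step 6: ZZFGZZFGZZFGZZFGFGFGFGFGGGGGZZFGZZFGZZFGZZFGZZFGFGFGFGFGGGGGZZFGGGGGZZFGGGGGZZFGGGGGZZFGGGGGZZFGZZFGZZFGZZFGZZFGFGFGFGFGGGGGZZFG  (31 'F')
Step 7: GGGGZZFGGGGGZZFGGGGGZZFGGGGGZZFGZZFGZZFGZZFGZZFGFGFGFGFGGGGGZZFGGGGGZZFGGGGGZZFGGGGGZZFGGGGGZZFGZZFGZZFGZZFGZZFGFGFGFGFGGGGGZZFGFGFGFGFGGGGGZZFGFGFGFGFGGGGGZZFGFGFGFGFGGGGGZZFGFGFGFGFGGGGGZZFGGGGGZZFGGGGGZZFGGGGGZZFGGGGGZZFGZZFGZZFGZZFGZZFGFGFGFGFGGGGGZZFG  (59 'F')

Answer: 59


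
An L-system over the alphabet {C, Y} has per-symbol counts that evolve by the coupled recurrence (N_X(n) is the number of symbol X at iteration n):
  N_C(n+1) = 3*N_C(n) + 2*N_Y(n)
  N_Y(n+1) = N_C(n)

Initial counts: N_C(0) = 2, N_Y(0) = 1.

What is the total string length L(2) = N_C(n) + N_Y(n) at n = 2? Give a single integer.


Step 0: N_C=2, N_Y=1, L=3
Step 1: N_C=8, N_Y=2, L=10
Step 2: N_C=28, N_Y=8, L=36

Answer: 36


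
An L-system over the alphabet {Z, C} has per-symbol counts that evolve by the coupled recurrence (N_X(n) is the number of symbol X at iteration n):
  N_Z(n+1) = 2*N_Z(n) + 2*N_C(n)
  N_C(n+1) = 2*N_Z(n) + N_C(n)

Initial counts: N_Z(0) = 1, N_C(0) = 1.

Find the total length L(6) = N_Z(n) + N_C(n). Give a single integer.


Answer: 4021

Derivation:
Step 0: N_Z=1, N_C=1, L=2
Step 1: N_Z=4, N_C=3, L=7
Step 2: N_Z=14, N_C=11, L=25
Step 3: N_Z=50, N_C=39, L=89
Step 4: N_Z=178, N_C=139, L=317
Step 5: N_Z=634, N_C=495, L=1129
Step 6: N_Z=2258, N_C=1763, L=4021


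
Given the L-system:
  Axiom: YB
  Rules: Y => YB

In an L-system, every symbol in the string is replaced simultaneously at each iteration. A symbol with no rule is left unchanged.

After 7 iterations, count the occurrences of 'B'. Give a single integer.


Answer: 8

Derivation:
Step 0: YB  (1 'B')
Step 1: YBB  (2 'B')
Step 2: YBBB  (3 'B')
Step 3: YBBBB  (4 'B')
Step 4: YBBBBB  (5 'B')
Step 5: YBBBBBB  (6 'B')
Step 6: YBBBBBBB  (7 'B')
Step 7: YBBBBBBBB  (8 'B')


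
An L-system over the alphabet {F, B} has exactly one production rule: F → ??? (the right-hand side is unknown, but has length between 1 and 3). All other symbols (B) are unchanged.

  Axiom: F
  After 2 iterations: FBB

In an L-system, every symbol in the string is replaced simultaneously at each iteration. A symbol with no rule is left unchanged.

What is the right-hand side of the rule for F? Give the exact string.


Trying F → FB:
  Step 0: F
  Step 1: FB
  Step 2: FBB
Matches the given result.

Answer: FB


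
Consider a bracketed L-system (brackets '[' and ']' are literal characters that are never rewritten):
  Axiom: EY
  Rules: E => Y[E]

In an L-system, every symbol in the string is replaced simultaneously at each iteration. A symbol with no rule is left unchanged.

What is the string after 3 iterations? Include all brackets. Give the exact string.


Answer: Y[Y[Y[E]]]Y

Derivation:
Step 0: EY
Step 1: Y[E]Y
Step 2: Y[Y[E]]Y
Step 3: Y[Y[Y[E]]]Y


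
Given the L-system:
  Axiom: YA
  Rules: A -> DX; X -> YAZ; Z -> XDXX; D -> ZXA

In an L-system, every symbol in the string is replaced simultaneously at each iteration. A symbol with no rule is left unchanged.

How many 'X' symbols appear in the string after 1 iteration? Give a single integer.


Step 0: YA  (0 'X')
Step 1: YDX  (1 'X')

Answer: 1


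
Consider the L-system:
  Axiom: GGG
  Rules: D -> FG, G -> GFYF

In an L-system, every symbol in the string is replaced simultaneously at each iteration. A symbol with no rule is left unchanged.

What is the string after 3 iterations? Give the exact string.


Answer: GFYFFYFFYFGFYFFYFFYFGFYFFYFFYF

Derivation:
Step 0: GGG
Step 1: GFYFGFYFGFYF
Step 2: GFYFFYFGFYFFYFGFYFFYF
Step 3: GFYFFYFFYFGFYFFYFFYFGFYFFYFFYF


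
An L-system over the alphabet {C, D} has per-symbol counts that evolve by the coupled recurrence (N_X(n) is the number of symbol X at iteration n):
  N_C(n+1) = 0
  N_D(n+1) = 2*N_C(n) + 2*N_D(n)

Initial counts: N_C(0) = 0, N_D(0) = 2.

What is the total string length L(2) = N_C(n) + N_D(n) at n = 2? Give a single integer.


Answer: 8

Derivation:
Step 0: N_C=0, N_D=2, L=2
Step 1: N_C=0, N_D=4, L=4
Step 2: N_C=0, N_D=8, L=8


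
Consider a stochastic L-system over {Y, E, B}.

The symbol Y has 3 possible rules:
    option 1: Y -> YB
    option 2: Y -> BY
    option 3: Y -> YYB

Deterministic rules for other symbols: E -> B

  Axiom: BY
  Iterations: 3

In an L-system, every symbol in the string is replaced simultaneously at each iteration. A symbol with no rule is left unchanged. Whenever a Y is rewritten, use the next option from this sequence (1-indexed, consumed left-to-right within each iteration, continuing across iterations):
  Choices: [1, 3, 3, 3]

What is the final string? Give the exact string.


Answer: BYYBYYBBB

Derivation:
Step 0: BY
Step 1: BYB  (used choices [1])
Step 2: BYYBB  (used choices [3])
Step 3: BYYBYYBBB  (used choices [3, 3])


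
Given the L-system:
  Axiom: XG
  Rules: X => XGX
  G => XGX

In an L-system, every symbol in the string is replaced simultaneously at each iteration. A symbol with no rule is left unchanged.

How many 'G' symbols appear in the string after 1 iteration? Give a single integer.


Step 0: XG  (1 'G')
Step 1: XGXXGX  (2 'G')

Answer: 2


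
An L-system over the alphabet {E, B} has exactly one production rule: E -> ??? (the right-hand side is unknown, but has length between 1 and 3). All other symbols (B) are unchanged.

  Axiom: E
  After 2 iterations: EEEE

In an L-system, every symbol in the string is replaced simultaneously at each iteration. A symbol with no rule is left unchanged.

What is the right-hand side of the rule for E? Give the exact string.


Trying E -> EE:
  Step 0: E
  Step 1: EE
  Step 2: EEEE
Matches the given result.

Answer: EE


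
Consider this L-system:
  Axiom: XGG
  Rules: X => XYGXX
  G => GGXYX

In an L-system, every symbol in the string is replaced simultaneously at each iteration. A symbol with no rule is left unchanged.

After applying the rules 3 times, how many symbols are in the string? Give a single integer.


Answer: 255

Derivation:
Step 0: length = 3
Step 1: length = 15
Step 2: length = 63
Step 3: length = 255


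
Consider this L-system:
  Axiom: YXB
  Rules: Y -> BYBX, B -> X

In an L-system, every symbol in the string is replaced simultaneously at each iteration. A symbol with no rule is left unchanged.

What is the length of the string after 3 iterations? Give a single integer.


Step 0: length = 3
Step 1: length = 6
Step 2: length = 9
Step 3: length = 12

Answer: 12


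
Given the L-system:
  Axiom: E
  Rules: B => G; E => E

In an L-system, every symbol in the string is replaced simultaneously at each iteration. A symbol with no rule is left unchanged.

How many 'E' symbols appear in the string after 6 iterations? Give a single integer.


Step 0: E  (1 'E')
Step 1: E  (1 'E')
Step 2: E  (1 'E')
Step 3: E  (1 'E')
Step 4: E  (1 'E')
Step 5: E  (1 'E')
Step 6: E  (1 'E')

Answer: 1


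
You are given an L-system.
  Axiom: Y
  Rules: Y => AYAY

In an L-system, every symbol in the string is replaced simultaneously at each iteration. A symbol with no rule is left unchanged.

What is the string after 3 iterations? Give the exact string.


Step 0: Y
Step 1: AYAY
Step 2: AAYAYAAYAY
Step 3: AAAYAYAAYAYAAAYAYAAYAY

Answer: AAAYAYAAYAYAAAYAYAAYAY


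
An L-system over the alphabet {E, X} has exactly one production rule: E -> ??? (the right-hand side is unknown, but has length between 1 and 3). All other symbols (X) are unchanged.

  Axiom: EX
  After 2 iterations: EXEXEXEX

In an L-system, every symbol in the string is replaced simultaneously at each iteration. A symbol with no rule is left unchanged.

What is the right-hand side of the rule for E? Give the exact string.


Answer: EXE

Derivation:
Trying E -> EXE:
  Step 0: EX
  Step 1: EXEX
  Step 2: EXEXEXEX
Matches the given result.


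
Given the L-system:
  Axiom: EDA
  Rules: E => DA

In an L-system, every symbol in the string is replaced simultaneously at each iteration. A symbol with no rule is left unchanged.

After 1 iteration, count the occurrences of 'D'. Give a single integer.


Step 0: EDA  (1 'D')
Step 1: DADA  (2 'D')

Answer: 2


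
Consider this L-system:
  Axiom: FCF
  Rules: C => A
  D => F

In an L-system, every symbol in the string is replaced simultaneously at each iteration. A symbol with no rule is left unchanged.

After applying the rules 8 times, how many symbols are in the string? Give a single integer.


Step 0: length = 3
Step 1: length = 3
Step 2: length = 3
Step 3: length = 3
Step 4: length = 3
Step 5: length = 3
Step 6: length = 3
Step 7: length = 3
Step 8: length = 3

Answer: 3


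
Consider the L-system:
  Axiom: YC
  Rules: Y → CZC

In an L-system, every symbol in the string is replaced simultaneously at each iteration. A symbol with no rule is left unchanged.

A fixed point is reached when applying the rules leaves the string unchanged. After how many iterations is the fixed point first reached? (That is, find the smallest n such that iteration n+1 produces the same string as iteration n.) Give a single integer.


Answer: 1

Derivation:
Step 0: YC
Step 1: CZCC
Step 2: CZCC  (unchanged — fixed point at step 1)


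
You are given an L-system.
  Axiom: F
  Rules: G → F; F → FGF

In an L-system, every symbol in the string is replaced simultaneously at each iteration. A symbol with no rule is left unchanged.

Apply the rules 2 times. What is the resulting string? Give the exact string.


Answer: FGFFFGF

Derivation:
Step 0: F
Step 1: FGF
Step 2: FGFFFGF


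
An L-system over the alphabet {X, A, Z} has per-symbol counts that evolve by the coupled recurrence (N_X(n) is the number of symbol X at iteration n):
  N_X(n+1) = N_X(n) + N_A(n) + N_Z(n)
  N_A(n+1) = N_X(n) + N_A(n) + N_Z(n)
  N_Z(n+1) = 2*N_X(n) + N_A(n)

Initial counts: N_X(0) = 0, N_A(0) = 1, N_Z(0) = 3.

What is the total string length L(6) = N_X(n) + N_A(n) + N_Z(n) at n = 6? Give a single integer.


Step 0: N_X=0, N_A=1, N_Z=3, L=4
Step 1: N_X=4, N_A=4, N_Z=1, L=9
Step 2: N_X=9, N_A=9, N_Z=12, L=30
Step 3: N_X=30, N_A=30, N_Z=27, L=87
Step 4: N_X=87, N_A=87, N_Z=90, L=264
Step 5: N_X=264, N_A=264, N_Z=261, L=789
Step 6: N_X=789, N_A=789, N_Z=792, L=2370

Answer: 2370


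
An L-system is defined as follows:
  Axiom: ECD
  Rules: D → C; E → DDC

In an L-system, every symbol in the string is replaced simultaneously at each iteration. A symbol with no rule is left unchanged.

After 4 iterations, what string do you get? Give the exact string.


Step 0: ECD
Step 1: DDCCC
Step 2: CCCCC
Step 3: CCCCC
Step 4: CCCCC

Answer: CCCCC


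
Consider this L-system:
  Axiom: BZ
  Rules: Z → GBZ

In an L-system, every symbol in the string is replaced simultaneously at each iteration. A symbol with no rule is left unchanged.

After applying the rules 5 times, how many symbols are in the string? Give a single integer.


Answer: 12

Derivation:
Step 0: length = 2
Step 1: length = 4
Step 2: length = 6
Step 3: length = 8
Step 4: length = 10
Step 5: length = 12


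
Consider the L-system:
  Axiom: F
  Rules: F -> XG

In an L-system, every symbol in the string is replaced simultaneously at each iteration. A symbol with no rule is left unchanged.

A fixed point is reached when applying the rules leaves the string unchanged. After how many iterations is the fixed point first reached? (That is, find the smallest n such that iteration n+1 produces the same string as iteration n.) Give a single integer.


Answer: 1

Derivation:
Step 0: F
Step 1: XG
Step 2: XG  (unchanged — fixed point at step 1)


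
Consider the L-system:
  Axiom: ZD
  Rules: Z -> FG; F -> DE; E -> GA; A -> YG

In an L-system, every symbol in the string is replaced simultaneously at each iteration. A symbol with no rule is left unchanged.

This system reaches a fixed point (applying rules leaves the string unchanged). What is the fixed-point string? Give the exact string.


Answer: DGYGGD

Derivation:
Step 0: ZD
Step 1: FGD
Step 2: DEGD
Step 3: DGAGD
Step 4: DGYGGD
Step 5: DGYGGD  (unchanged — fixed point at step 4)


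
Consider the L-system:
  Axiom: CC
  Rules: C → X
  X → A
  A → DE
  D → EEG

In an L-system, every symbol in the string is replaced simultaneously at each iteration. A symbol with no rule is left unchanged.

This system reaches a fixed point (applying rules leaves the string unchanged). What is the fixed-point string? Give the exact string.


Answer: EEGEEEGE

Derivation:
Step 0: CC
Step 1: XX
Step 2: AA
Step 3: DEDE
Step 4: EEGEEEGE
Step 5: EEGEEEGE  (unchanged — fixed point at step 4)


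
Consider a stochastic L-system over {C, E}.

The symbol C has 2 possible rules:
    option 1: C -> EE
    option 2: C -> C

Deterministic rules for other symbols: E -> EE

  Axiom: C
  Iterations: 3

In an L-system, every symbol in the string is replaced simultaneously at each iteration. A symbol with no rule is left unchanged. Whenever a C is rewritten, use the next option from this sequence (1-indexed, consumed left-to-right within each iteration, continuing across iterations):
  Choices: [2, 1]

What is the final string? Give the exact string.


Step 0: C
Step 1: C  (used choices [2])
Step 2: EE  (used choices [1])
Step 3: EEEE  (used choices [])

Answer: EEEE


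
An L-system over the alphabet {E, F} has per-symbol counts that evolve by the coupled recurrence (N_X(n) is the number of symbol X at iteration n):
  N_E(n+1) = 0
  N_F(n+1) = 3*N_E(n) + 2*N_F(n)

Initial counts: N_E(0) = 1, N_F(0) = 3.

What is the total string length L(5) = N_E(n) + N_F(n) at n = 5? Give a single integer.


Step 0: N_E=1, N_F=3, L=4
Step 1: N_E=0, N_F=9, L=9
Step 2: N_E=0, N_F=18, L=18
Step 3: N_E=0, N_F=36, L=36
Step 4: N_E=0, N_F=72, L=72
Step 5: N_E=0, N_F=144, L=144

Answer: 144


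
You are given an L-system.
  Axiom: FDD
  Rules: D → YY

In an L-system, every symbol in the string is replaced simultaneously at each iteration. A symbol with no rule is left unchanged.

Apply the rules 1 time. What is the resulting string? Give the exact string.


Step 0: FDD
Step 1: FYYYY

Answer: FYYYY


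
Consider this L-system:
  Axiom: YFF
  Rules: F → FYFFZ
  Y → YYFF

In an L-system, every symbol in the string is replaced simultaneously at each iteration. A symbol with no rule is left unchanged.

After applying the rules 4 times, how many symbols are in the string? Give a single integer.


Step 0: length = 3
Step 1: length = 14
Step 2: length = 58
Step 3: length = 234
Step 4: length = 938

Answer: 938


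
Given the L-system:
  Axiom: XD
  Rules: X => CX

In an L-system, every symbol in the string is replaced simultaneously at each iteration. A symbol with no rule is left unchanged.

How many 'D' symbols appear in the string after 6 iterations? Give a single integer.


Answer: 1

Derivation:
Step 0: XD  (1 'D')
Step 1: CXD  (1 'D')
Step 2: CCXD  (1 'D')
Step 3: CCCXD  (1 'D')
Step 4: CCCCXD  (1 'D')
Step 5: CCCCCXD  (1 'D')
Step 6: CCCCCCXD  (1 'D')


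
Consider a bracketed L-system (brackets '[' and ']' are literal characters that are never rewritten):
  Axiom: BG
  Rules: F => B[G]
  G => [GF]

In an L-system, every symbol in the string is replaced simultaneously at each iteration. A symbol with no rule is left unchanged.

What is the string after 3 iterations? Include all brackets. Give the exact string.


Answer: B[[[GF]B[G]]B[[GF]]]

Derivation:
Step 0: BG
Step 1: B[GF]
Step 2: B[[GF]B[G]]
Step 3: B[[[GF]B[G]]B[[GF]]]


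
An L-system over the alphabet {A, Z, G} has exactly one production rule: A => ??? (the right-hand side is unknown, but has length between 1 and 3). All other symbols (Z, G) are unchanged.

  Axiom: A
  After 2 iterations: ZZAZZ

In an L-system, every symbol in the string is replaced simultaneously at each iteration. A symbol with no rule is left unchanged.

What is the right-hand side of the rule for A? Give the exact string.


Trying A => ZAZ:
  Step 0: A
  Step 1: ZAZ
  Step 2: ZZAZZ
Matches the given result.

Answer: ZAZ


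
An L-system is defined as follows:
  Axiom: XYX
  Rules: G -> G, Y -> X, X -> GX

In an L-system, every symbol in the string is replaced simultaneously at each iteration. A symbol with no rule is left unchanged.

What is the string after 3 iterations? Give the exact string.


Answer: GGGXGGXGGGX

Derivation:
Step 0: XYX
Step 1: GXXGX
Step 2: GGXGXGGX
Step 3: GGGXGGXGGGX


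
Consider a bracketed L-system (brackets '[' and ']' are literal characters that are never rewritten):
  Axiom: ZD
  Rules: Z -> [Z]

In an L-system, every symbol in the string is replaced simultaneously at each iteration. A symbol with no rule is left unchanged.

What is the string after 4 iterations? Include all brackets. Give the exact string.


Answer: [[[[Z]]]]D

Derivation:
Step 0: ZD
Step 1: [Z]D
Step 2: [[Z]]D
Step 3: [[[Z]]]D
Step 4: [[[[Z]]]]D


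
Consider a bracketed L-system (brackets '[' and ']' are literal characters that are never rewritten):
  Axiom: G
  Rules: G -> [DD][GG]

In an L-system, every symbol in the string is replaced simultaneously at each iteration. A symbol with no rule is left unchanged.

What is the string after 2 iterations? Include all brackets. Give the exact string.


Step 0: G
Step 1: [DD][GG]
Step 2: [DD][[DD][GG][DD][GG]]

Answer: [DD][[DD][GG][DD][GG]]


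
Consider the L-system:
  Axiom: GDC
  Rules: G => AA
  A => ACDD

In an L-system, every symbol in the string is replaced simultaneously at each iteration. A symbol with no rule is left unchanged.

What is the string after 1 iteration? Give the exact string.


Step 0: GDC
Step 1: AADC

Answer: AADC


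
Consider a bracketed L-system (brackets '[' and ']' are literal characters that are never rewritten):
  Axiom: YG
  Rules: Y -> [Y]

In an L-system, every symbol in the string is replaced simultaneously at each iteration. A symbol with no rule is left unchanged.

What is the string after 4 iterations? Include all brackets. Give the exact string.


Step 0: YG
Step 1: [Y]G
Step 2: [[Y]]G
Step 3: [[[Y]]]G
Step 4: [[[[Y]]]]G

Answer: [[[[Y]]]]G


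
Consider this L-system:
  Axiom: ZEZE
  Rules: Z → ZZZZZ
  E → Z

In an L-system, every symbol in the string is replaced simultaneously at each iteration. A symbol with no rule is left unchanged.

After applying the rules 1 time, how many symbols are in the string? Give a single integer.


Step 0: length = 4
Step 1: length = 12

Answer: 12


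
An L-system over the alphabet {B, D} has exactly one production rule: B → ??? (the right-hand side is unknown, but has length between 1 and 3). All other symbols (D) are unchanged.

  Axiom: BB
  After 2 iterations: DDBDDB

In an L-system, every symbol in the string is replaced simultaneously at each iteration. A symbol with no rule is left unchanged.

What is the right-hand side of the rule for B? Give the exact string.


Trying B → DB:
  Step 0: BB
  Step 1: DBDB
  Step 2: DDBDDB
Matches the given result.

Answer: DB


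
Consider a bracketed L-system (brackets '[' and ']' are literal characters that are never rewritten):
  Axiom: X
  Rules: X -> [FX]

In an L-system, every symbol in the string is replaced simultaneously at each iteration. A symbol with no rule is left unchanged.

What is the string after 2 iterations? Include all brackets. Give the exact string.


Answer: [F[FX]]

Derivation:
Step 0: X
Step 1: [FX]
Step 2: [F[FX]]


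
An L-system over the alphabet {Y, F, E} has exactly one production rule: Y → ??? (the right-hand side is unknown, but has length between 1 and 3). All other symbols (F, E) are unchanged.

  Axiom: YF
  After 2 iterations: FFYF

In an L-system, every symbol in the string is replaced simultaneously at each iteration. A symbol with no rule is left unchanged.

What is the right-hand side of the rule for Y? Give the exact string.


Trying Y → FY:
  Step 0: YF
  Step 1: FYF
  Step 2: FFYF
Matches the given result.

Answer: FY


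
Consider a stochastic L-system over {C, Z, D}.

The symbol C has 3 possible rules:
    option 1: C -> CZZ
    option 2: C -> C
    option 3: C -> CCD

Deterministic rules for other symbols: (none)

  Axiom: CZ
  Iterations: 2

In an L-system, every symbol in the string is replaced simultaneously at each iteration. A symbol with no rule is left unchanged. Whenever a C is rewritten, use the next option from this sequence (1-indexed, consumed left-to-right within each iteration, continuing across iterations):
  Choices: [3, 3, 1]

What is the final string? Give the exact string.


Step 0: CZ
Step 1: CCDZ  (used choices [3])
Step 2: CCDCZZDZ  (used choices [3, 1])

Answer: CCDCZZDZ


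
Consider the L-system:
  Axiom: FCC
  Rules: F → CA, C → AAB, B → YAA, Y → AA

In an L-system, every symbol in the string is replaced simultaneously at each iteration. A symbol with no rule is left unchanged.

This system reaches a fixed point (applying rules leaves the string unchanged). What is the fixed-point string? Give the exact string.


Answer: AAAAAAAAAAAAAAAAAAA

Derivation:
Step 0: FCC
Step 1: CAAABAAB
Step 2: AABAAAYAAAAYAA
Step 3: AAYAAAAAAAAAAAAAAA
Step 4: AAAAAAAAAAAAAAAAAAA
Step 5: AAAAAAAAAAAAAAAAAAA  (unchanged — fixed point at step 4)


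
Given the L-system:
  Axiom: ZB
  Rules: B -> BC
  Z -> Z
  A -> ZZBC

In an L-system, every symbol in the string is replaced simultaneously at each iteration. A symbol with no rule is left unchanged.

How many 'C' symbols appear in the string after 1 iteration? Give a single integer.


Step 0: ZB  (0 'C')
Step 1: ZBC  (1 'C')

Answer: 1
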